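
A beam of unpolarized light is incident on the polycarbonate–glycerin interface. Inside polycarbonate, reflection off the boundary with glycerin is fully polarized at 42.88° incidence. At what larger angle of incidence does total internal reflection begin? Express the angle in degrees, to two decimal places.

θ_c ≈ 68.22°

tan θ_B = n₂/n₁ = tan 42.88° = 0.9286.
Total internal reflection: sin θ_c = n₂/n₁ = 0.9286.
θ_c = arcsin(0.9286) = 68.22°.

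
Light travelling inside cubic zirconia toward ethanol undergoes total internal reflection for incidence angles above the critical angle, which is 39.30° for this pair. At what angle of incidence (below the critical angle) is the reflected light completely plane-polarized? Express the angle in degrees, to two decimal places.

sin θ_c = n₂/n₁, so n₂/n₁ = sin 39.30° = 0.6334.
Brewster: tan θ_B = n₂/n₁ = 0.6334.
θ_B = arctan(0.6334) = 32.35°.

θ_B ≈ 32.35°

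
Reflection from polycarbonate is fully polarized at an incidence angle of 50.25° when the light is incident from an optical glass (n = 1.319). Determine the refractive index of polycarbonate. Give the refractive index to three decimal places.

Full polarization of the reflected beam means tan θ_B = n₂/n₁, where n₁ is the incident medium (an optical glass).
n₂ = n₁ tan θ_B = 1.319 × tan 50.25° = 1.586.

n ≈ 1.586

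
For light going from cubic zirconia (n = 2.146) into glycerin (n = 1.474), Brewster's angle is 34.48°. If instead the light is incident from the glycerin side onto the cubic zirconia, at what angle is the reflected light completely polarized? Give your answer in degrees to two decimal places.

tan θ_B' = n₁/n₂ = 1/tan θ_B, so θ_B' = 90° − θ_B.
θ_B' = 90° − 34.48° = 55.52°.

θ_B' ≈ 55.52°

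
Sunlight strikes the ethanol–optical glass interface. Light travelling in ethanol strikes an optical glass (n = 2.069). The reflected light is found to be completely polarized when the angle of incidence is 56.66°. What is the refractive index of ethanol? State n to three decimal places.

n ≈ 1.361

Full polarization of the reflected beam means tan θ_B = n₂/n₁, where n₁ is the incident medium (ethanol).
n₁ = n₂ / tan θ_B = 2.069 / tan 56.66° = 1.361.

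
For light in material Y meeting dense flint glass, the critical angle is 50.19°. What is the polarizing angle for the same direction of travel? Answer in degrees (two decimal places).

θ_B ≈ 37.53°

n₂/n₁ = sin θ_c = sin 50.19° = 0.7682.
tan θ_B equals the same ratio, so θ_B = arctan(0.7682) = 37.53°.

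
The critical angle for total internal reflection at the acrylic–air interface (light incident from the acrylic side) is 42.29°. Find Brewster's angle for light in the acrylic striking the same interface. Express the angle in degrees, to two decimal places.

θ_B ≈ 33.94°

sin θ_c = n₂/n₁, so n₂/n₁ = sin 42.29° = 0.6729.
Brewster: tan θ_B = n₂/n₁ = 0.6729.
θ_B = arctan(0.6729) = 33.94°.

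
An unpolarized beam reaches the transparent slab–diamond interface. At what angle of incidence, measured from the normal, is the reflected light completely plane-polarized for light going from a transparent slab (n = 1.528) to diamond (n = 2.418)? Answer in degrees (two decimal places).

θ_B ≈ 57.71°

tan θ_B = n₂/n₁ = 2.418/1.528 = 1.5825. Taking the arctangent, θ_B = 57.71°.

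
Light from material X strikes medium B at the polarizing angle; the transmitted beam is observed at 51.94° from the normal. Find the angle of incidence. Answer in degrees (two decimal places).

θ_B ≈ 38.06°

At Brewster's angle the reflected and refracted rays are perpendicular, so θ_B + θ_t = 90°.
θ_B = 90° − 51.94° = 38.06°.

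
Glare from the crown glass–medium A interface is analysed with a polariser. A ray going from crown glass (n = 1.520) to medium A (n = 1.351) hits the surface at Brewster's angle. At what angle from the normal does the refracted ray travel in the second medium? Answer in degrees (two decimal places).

θ_t ≈ 48.37°

θ_B = arctan(n₂/n₁) = arctan(1.351/1.520) = 41.63°.
Since θ_B + θ_t = 90° at Brewster incidence, θ_t = 90° − 41.63° = 48.37°.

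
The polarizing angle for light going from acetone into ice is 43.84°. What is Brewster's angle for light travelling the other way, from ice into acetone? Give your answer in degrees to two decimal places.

θ_B' ≈ 46.16°

Reversing the direction swaps n₁ and n₂, so tan θ_B' = 1/tan θ_B and θ_B' = 90° − θ_B.
Hence θ_B' = 90° − 43.84° = 46.16°.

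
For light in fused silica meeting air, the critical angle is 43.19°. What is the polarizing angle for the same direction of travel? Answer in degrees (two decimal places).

θ_B ≈ 34.39°

sin θ_c = n₂/n₁, so n₂/n₁ = sin 43.19° = 0.6844.
Brewster: tan θ_B = n₂/n₁ = 0.6844.
θ_B = arctan(0.6844) = 34.39°.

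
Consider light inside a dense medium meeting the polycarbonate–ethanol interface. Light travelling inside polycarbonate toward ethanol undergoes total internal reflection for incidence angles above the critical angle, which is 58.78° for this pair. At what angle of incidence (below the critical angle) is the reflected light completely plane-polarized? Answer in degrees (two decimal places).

n₂/n₁ = sin θ_c = sin 58.78° = 0.8552.
tan θ_B equals the same ratio, so θ_B = arctan(0.8552) = 40.54°.

θ_B ≈ 40.54°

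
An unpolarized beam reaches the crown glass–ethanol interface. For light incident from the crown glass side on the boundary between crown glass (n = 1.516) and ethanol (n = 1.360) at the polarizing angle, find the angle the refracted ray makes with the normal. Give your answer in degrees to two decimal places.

θ_t ≈ 48.10°

θ_B = arctan(n₂/n₁) = arctan(1.360/1.516) = 41.90°.
The refracted ray is perpendicular to the reflected ray, so θ_t = 90° − θ_B = 48.10°.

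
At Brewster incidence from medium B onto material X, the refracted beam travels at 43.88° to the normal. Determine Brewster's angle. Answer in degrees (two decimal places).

θ_B ≈ 46.12°

At Brewster's angle the reflected and refracted rays are perpendicular, so θ_B + θ_t = 90°.
θ_B = 90° − 43.88° = 46.12°.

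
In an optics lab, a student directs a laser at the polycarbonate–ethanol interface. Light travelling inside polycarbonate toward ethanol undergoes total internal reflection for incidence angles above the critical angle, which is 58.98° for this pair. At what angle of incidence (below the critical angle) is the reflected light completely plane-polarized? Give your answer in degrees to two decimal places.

θ_B ≈ 40.60°

sin θ_c = n₂/n₁, so n₂/n₁ = sin 58.98° = 0.8570.
Brewster: tan θ_B = n₂/n₁ = 0.8570.
θ_B = arctan(0.8570) = 40.60°.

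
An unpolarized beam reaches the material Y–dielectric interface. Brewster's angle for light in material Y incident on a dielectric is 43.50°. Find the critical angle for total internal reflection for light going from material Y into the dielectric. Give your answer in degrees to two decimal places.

n₂/n₁ = tan 43.50° = 0.9490; the critical angle satisfies sin θ_c = n₂/n₁.
θ_c = arcsin(0.9490) = 71.62°.

θ_c ≈ 71.62°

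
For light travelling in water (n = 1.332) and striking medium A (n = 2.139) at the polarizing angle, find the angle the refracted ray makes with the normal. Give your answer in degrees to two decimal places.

θ_t ≈ 31.91°

First find Brewster's angle: tan θ_B = 2.139/1.332 = 1.6059, giving θ_B = 58.09°.
The refracted ray is perpendicular to the reflected ray, so θ_t = 90° − θ_B = 31.91°.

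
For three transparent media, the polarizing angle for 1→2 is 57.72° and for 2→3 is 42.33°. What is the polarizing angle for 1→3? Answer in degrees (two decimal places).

θ_B ≈ 55.26°

n₂/n₁ = tan 57.72° = 1.5831 and n₃/n₂ = tan 42.33° = 0.9109.
n₃/n₁ = 1.4420. Then tan θ_B(1→3) = n₃/n₁, so θ_B(1→3) = arctan(1.4420) = 55.26°.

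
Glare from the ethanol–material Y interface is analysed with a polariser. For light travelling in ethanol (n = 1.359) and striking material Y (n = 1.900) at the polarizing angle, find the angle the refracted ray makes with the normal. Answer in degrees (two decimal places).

θ_t ≈ 35.57°

First find Brewster's angle: tan θ_B = 1.900/1.359 = 1.3981, giving θ_B = 54.43°.
Since θ_B + θ_t = 90° at Brewster incidence, θ_t = 90° − 54.43° = 35.57°.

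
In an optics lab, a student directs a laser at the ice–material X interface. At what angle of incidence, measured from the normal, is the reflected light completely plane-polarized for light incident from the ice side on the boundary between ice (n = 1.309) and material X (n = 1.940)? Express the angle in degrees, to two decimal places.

θ_B ≈ 55.99°

At Brewster's angle the reflected and refracted rays are perpendicular, which with Snell's law gives tan θ_B = n₂/n₁.
tan θ_B = n₂/n₁ = 1.940/1.309 = 1.4820.
So θ_B = arctan 1.4820 = 55.99°.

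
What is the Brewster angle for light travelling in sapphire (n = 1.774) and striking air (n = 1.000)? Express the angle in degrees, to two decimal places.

Brewster's condition: tan θ_B = n₂/n₁ = 1.000/1.774 = 0.5637. Taking the arctangent, θ_B = 29.41°.

θ_B ≈ 29.41°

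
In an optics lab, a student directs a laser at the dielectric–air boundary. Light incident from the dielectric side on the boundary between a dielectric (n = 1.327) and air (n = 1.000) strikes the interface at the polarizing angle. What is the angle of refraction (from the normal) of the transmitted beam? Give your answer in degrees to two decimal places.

tan θ_B = n₂/n₁ = 1.000/1.327 = 0.7536, so θ_B = 37.00°.
At Brewster's angle the reflected and refracted rays are perpendicular, so θ_t = 90° − θ_B = 90° − 37.00° = 53.00°.

θ_t ≈ 53.00°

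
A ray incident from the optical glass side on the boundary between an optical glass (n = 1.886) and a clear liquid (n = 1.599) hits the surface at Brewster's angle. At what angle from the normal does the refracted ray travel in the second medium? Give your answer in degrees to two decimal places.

θ_B = arctan(n₂/n₁) = arctan(1.599/1.886) = 40.29°.
At Brewster's angle the reflected and refracted rays are perpendicular, so θ_t = 90° − θ_B = 90° − 40.29° = 49.71°.

θ_t ≈ 49.71°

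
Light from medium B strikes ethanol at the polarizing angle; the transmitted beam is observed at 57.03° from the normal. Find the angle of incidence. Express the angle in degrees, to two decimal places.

At Brewster's angle the reflected and refracted rays are perpendicular, so θ_B + θ_t = 90°.
So θ_B = 90° − θ_t = 90° − 57.03° = 32.97°.

θ_B ≈ 32.97°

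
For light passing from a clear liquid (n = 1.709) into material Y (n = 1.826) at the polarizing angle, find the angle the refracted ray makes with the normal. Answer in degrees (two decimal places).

tan θ_B = n₂/n₁ = 1.826/1.709 = 1.0685, so θ_B = 46.90°.
At Brewster's angle the reflected and refracted rays are perpendicular, so θ_t = 90° − θ_B = 90° − 46.90° = 43.10°.

θ_t ≈ 43.10°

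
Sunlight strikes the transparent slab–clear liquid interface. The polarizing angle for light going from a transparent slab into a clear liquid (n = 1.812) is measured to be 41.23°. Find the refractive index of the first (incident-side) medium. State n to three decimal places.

n ≈ 2.068

Full polarization of the reflected beam means tan θ_B = n₂/n₁, where n₁ is the incident medium (a transparent slab).
n₁ = n₂ / tan θ_B = 1.812 / tan 41.23° = 2.068.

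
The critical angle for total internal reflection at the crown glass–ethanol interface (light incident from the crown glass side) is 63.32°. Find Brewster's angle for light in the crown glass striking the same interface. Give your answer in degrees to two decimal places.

θ_B ≈ 41.78°

n₂/n₁ = sin θ_c = sin 63.32° = 0.8935.
tan θ_B equals the same ratio, so θ_B = arctan(0.8935) = 41.78°.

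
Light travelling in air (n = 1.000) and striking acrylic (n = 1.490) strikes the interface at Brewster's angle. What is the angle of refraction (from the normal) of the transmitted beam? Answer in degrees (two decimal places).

θ_t ≈ 33.87°

θ_B = arctan(n₂/n₁) = arctan(1.490/1.000) = 56.13°.
Since θ_B + θ_t = 90° at Brewster incidence, θ_t = 90° − 56.13° = 33.87°.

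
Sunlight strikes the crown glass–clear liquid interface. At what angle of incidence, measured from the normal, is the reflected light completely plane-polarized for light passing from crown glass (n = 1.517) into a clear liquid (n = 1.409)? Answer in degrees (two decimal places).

θ_B ≈ 42.89°

tan θ_B = n₂/n₁ = 1.409/1.517 = 0.9288.
So θ_B = arctan 0.9288 = 42.89°.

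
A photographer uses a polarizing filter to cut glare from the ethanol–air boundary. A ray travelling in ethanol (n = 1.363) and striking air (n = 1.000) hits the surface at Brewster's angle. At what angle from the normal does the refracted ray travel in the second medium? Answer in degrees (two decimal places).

θ_t ≈ 53.73°

tan θ_B = n₂/n₁ = 1.000/1.363 = 0.7337, so θ_B = 36.27°.
Since θ_B + θ_t = 90° at Brewster incidence, θ_t = 90° − 36.27° = 53.73°.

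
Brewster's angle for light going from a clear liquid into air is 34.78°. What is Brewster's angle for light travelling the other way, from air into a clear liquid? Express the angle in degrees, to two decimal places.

θ_B' ≈ 55.22°

tan θ_B' = n₁/n₂ = 1/tan θ_B, so θ_B' = 90° − θ_B.
θ_B' = 90° − 34.78° = 55.22°.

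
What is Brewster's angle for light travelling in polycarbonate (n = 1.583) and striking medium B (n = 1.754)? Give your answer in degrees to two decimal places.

At Brewster's angle the reflected and refracted rays are perpendicular, which with Snell's law gives tan θ_B = n₂/n₁.
tan θ_B = n₂/n₁ = 1.754/1.583 = 1.1080.
θ_B = arctan(1.1080) = 47.93°.

θ_B ≈ 47.93°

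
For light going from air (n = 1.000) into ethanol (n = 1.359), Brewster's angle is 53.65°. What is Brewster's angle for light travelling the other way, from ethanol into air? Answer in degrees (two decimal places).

θ_B' ≈ 36.35°

The two Brewster angles are complementary: θ_B' = 90° − θ_B = 90° − 53.65° = 36.35°.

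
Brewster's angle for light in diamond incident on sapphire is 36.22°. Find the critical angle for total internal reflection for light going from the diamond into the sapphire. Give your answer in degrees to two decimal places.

tan θ_B = n₂/n₁ = tan 36.22° = 0.7324.
Total internal reflection: sin θ_c = n₂/n₁ = 0.7324.
θ_c = arcsin(0.7324) = 47.09°.

θ_c ≈ 47.09°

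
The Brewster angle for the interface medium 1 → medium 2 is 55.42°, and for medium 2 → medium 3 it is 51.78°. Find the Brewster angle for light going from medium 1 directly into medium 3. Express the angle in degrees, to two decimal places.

Each Brewster angle gives a ratio: n₂/n₁ = tan 55.42° = 1.4507, n₃/n₂ = tan 51.78° = 1.2699.
So n₃/n₁ = (n₂/n₁)(n₃/n₂) = 1.4507 × 1.2699 = 1.8421.
θ_B(1→3) = arctan(1.8421) = 61.50°.

θ_B ≈ 61.50°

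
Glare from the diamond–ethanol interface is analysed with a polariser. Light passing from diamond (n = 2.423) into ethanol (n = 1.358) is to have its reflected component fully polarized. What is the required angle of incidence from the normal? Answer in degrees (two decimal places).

θ_B ≈ 29.27°

At Brewster's angle the reflected and refracted rays are perpendicular, which with Snell's law gives tan θ_B = n₂/n₁.
Brewster's condition: tan θ_B = n₂/n₁ = 1.358/2.423 = 0.5605.
So θ_B = arctan 0.5605 = 29.27°.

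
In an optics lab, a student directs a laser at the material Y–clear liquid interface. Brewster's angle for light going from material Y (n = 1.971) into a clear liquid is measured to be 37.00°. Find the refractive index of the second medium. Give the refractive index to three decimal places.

n ≈ 1.485

Full polarization of the reflected beam means tan θ_B = n₂/n₁, where n₁ is the incident medium (material Y).
n₂ = n₁ tan θ_B = 1.971 × tan 37.00° = 1.485.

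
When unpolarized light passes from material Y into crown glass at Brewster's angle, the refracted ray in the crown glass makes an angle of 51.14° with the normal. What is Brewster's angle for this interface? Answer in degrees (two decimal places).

Since the reflected and refracted rays are at right angles at the polarizing angle, θ_B + θ_t = 90°.
So θ_B = 90° − θ_t = 90° − 51.14° = 38.86°.

θ_B ≈ 38.86°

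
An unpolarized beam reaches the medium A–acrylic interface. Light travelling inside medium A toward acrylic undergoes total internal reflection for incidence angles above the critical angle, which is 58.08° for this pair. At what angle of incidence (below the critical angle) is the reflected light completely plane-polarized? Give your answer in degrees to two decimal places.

At the critical angle sin θ_c = n₂/n₁, giving n₂/n₁ = sin 58.08° = 0.8488.
Then tan θ_B = n₂/n₁ = 0.8488, so θ_B = arctan 0.8488 = 40.32°.

θ_B ≈ 40.32°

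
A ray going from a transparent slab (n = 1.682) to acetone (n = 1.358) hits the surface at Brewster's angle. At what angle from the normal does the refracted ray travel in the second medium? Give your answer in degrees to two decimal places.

θ_t ≈ 51.08°

First find Brewster's angle: tan θ_B = 1.358/1.682 = 0.8074, giving θ_B = 38.92°.
The refracted ray is perpendicular to the reflected ray, so θ_t = 90° − θ_B = 51.08°.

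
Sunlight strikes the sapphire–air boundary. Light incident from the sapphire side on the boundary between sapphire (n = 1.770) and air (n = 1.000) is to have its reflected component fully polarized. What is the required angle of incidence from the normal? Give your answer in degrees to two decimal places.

θ_B ≈ 29.47°

Here n₂/n₁ = 1.000/1.770 = 0.5650, and Brewster's law gives tan θ_B = n₂/n₁. Taking the arctangent, θ_B = 29.47°.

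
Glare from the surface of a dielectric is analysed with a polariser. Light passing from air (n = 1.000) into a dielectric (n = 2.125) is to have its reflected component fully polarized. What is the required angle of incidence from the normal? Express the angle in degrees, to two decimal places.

Brewster's condition: tan θ_B = n₂/n₁ = 2.125/1.000 = 2.1250. Taking the arctangent, θ_B = 64.80°.

θ_B ≈ 64.80°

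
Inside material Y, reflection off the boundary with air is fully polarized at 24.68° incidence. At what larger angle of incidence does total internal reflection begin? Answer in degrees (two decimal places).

θ_c ≈ 27.36°

tan θ_B = n₂/n₁ = tan 24.68° = 0.4595.
Total internal reflection: sin θ_c = n₂/n₁ = 0.4595.
θ_c = arcsin(0.4595) = 27.36°.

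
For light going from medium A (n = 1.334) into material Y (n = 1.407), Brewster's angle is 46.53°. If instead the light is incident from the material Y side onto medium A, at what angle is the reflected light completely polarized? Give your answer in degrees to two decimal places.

θ_B' ≈ 43.47°

tan θ_B' = n₁/n₂ = 1/tan θ_B, so θ_B' = 90° − θ_B.
θ_B' = 90° − 46.53° = 43.47°.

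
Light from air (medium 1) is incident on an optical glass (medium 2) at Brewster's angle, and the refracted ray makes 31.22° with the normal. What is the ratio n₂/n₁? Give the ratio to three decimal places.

n₂/n₁ ≈ 1.650

At Brewster incidence θ_B = 90° − θ_t = 90° − 31.22° = 58.78°.
Then n₂/n₁ = tan θ_B = tan 58.78° = 1.650.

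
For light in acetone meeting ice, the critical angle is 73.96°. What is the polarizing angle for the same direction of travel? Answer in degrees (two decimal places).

θ_B ≈ 43.86°

n₂/n₁ = sin θ_c = sin 73.96° = 0.9611.
tan θ_B equals the same ratio, so θ_B = arctan(0.9611) = 43.86°.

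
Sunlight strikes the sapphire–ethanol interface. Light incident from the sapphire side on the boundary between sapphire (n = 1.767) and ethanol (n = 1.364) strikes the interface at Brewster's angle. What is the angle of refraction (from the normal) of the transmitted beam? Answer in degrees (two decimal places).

tan θ_B = n₂/n₁ = 1.364/1.767 = 0.7719, so θ_B = 37.67°.
At Brewster's angle the reflected and refracted rays are perpendicular, so θ_t = 90° − θ_B = 90° − 37.67° = 52.33°.

θ_t ≈ 52.33°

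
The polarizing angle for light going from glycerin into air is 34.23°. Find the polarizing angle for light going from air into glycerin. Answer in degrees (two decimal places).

θ_B' ≈ 55.77°

The two Brewster angles are complementary: θ_B' = 90° − θ_B = 90° − 34.23° = 55.77°.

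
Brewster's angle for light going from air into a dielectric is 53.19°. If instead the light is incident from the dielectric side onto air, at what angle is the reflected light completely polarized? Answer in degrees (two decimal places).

The two Brewster angles are complementary: θ_B' = 90° − θ_B = 90° − 53.19° = 36.81°.

θ_B' ≈ 36.81°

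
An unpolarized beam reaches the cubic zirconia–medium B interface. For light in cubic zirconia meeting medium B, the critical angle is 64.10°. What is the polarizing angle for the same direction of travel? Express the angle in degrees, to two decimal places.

θ_B ≈ 41.97°

sin θ_c = n₂/n₁, so n₂/n₁ = sin 64.10° = 0.8996.
Brewster: tan θ_B = n₂/n₁ = 0.8996.
θ_B = arctan(0.8996) = 41.97°.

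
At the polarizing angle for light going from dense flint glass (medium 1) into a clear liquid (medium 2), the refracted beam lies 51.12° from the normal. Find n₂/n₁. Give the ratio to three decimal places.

n₂/n₁ ≈ 0.806

θ_B + θ_t = 90°, so θ_B = 90° − 51.12° = 38.88°.
tan θ_B = n₂/n₁, so n₂/n₁ = tan 38.88° = 0.806.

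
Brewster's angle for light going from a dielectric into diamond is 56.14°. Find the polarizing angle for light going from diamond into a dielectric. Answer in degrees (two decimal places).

Reversing the direction swaps n₁ and n₂, so tan θ_B' = 1/tan θ_B and θ_B' = 90° − θ_B.
Hence θ_B' = 90° − 56.14° = 33.86°.

θ_B' ≈ 33.86°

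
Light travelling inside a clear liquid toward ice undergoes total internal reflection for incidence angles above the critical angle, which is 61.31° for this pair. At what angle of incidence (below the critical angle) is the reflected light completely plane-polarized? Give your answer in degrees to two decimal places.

θ_B ≈ 41.26°

n₂/n₁ = sin θ_c = sin 61.31° = 0.8772.
tan θ_B equals the same ratio, so θ_B = arctan(0.8772) = 41.26°.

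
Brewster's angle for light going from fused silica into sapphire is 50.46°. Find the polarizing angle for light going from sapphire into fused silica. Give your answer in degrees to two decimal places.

tan θ_B' = n₁/n₂ = 1/tan θ_B, so θ_B' = 90° − θ_B.
θ_B' = 90° − 50.46° = 39.54°.

θ_B' ≈ 39.54°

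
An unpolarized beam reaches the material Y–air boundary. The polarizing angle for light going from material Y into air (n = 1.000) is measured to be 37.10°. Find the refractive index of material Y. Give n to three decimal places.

n ≈ 1.322

At the polarizing angle, tan θ_B = n₂/n₁ with n₁ on the incident side (material Y) and n₂ on the transmitted side (air).
n₁ = n₂ / tan θ_B = 1.000 / tan 37.10° = 1.322.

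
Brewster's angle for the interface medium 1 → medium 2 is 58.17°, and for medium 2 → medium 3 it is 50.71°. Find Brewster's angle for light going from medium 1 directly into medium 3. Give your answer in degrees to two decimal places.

n₂/n₁ = tan 58.17° = 1.6110 and n₃/n₂ = tan 50.71° = 1.2222.
So n₃/n₁ = (n₂/n₁)(n₃/n₂) = 1.6110 × 1.2222 = 1.9689.
θ_B(1→3) = arctan(1.9689) = 63.07°.

θ_B ≈ 63.07°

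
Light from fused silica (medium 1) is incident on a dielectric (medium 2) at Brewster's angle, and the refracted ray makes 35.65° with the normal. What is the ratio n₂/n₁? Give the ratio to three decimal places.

θ_B + θ_t = 90°, so θ_B = 90° − 35.65° = 54.35°.
tan θ_B = n₂/n₁, so n₂/n₁ = tan 54.35° = 1.394.

n₂/n₁ ≈ 1.394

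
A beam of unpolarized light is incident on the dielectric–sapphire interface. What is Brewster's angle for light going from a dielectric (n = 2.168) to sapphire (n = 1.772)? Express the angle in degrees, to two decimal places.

At Brewster's angle the reflected and refracted rays are perpendicular, which with Snell's law gives tan θ_B = n₂/n₁.
Brewster's condition: tan θ_B = n₂/n₁ = 1.772/2.168 = 0.8173.
θ_B = arctan(0.8173) = 39.26°.

θ_B ≈ 39.26°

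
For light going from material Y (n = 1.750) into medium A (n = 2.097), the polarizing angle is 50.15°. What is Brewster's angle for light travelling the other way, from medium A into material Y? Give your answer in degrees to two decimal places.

θ_B' ≈ 39.85°

Reversing the direction swaps n₁ and n₂, so tan θ_B' = 1/tan θ_B and θ_B' = 90° − θ_B.
Hence θ_B' = 90° − 50.15° = 39.85°.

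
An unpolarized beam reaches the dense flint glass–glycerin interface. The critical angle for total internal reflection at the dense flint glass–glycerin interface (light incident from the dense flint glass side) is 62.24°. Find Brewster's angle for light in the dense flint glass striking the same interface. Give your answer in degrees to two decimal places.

θ_B ≈ 41.51°

n₂/n₁ = sin θ_c = sin 62.24° = 0.8849.
tan θ_B equals the same ratio, so θ_B = arctan(0.8849) = 41.51°.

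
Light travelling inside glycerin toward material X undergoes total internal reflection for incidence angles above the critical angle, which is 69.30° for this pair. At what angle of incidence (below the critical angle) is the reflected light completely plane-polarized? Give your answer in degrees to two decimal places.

θ_B ≈ 43.09°

n₂/n₁ = sin θ_c = sin 69.30° = 0.9354.
tan θ_B equals the same ratio, so θ_B = arctan(0.9354) = 43.09°.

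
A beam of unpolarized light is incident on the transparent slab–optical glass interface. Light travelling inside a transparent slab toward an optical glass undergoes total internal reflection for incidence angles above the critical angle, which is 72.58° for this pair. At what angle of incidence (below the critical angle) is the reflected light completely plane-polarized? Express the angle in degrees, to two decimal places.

θ_B ≈ 43.66°

n₂/n₁ = sin θ_c = sin 72.58° = 0.9541.
tan θ_B equals the same ratio, so θ_B = arctan(0.9541) = 43.66°.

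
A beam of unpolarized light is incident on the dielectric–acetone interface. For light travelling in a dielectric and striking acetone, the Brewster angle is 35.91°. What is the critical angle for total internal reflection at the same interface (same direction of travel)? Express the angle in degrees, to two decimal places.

From Brewster, n₂/n₁ = tan θ_B = tan 35.91° = 0.7241.
Then sin θ_c = n₂/n₁ = 0.7241, so θ_c = arcsin 0.7241 = 46.40°.

θ_c ≈ 46.40°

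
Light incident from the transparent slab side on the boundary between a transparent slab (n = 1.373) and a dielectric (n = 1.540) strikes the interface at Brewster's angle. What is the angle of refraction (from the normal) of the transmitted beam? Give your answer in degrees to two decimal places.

θ_t ≈ 41.72°

First find Brewster's angle: tan θ_B = 1.540/1.373 = 1.1216, giving θ_B = 48.28°.
Since θ_B + θ_t = 90° at Brewster incidence, θ_t = 90° − 48.28° = 41.72°.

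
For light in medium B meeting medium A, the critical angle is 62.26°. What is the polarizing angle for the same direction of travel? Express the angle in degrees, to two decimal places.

At the critical angle sin θ_c = n₂/n₁, giving n₂/n₁ = sin 62.26° = 0.8851.
Then tan θ_B = n₂/n₁ = 0.8851, so θ_B = arctan 0.8851 = 41.51°.

θ_B ≈ 41.51°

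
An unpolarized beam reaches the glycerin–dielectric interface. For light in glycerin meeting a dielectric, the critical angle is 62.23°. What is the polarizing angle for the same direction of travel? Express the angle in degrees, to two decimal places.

sin θ_c = n₂/n₁, so n₂/n₁ = sin 62.23° = 0.8848.
Brewster: tan θ_B = n₂/n₁ = 0.8848.
θ_B = arctan(0.8848) = 41.50°.

θ_B ≈ 41.50°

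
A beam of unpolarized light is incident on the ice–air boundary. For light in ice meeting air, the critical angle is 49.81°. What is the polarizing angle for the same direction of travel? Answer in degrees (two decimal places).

θ_B ≈ 37.38°

At the critical angle sin θ_c = n₂/n₁, giving n₂/n₁ = sin 49.81° = 0.7639.
Then tan θ_B = n₂/n₁ = 0.7639, so θ_B = arctan 0.7639 = 37.38°.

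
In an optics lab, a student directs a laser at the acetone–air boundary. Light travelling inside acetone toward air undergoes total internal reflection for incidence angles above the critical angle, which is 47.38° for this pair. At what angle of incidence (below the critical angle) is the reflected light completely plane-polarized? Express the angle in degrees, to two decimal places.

θ_B ≈ 36.35°

sin θ_c = n₂/n₁, so n₂/n₁ = sin 47.38° = 0.7359.
Brewster: tan θ_B = n₂/n₁ = 0.7359.
θ_B = arctan(0.7359) = 36.35°.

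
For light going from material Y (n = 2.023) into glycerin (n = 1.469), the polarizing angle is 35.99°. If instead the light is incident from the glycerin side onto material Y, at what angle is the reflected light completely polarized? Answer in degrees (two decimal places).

θ_B' ≈ 54.01°

The two Brewster angles are complementary: θ_B' = 90° − θ_B = 90° − 35.99° = 54.01°.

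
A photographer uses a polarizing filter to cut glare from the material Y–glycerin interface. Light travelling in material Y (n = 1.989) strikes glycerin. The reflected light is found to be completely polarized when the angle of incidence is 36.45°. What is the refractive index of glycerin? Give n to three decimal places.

n ≈ 1.469

Brewster's law: tan θ_B = n₂/n₁ (light incident in material Y, refracted into glycerin).
n₂ = n₁ tan θ_B = 1.989 × tan 36.45° = 1.469.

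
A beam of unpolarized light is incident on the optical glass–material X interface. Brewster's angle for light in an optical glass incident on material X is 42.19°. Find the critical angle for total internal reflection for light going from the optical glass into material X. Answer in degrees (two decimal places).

θ_c ≈ 65.02°

n₂/n₁ = tan 42.19° = 0.9064; the critical angle satisfies sin θ_c = n₂/n₁.
θ_c = arcsin(0.9064) = 65.02°.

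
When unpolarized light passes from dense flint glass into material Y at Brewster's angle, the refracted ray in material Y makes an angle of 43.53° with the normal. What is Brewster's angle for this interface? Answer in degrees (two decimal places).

At Brewster's angle the reflected and refracted rays are perpendicular, so θ_B + θ_t = 90°.
θ_B = 90° − 43.53° = 46.47°.

θ_B ≈ 46.47°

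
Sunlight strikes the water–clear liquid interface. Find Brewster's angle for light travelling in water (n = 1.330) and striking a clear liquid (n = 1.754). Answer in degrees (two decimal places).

tan θ_B = n₂/n₁ = 1.754/1.330 = 1.3188.
So θ_B = arctan 1.3188 = 52.83°.

θ_B ≈ 52.83°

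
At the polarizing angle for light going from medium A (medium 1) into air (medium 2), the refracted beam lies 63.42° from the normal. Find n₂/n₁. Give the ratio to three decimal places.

θ_B + θ_t = 90°, so θ_B = 90° − 63.42° = 26.58°.
tan θ_B = n₂/n₁, so n₂/n₁ = tan 26.58° = 0.500.

n₂/n₁ ≈ 0.500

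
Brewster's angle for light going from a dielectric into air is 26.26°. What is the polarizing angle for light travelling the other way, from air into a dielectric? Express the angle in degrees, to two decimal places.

The two Brewster angles are complementary: θ_B' = 90° − θ_B = 90° − 26.26° = 63.74°.

θ_B' ≈ 63.74°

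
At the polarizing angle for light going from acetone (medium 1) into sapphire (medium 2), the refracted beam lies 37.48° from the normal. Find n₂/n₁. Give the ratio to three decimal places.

At Brewster incidence θ_B = 90° − θ_t = 90° − 37.48° = 52.52°.
tan θ_B = n₂/n₁, so n₂/n₁ = tan 52.52° = 1.304.

n₂/n₁ ≈ 1.304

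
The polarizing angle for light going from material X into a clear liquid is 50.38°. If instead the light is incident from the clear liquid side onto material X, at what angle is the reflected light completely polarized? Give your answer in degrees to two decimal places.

Reversing the direction swaps n₁ and n₂, so tan θ_B' = 1/tan θ_B and θ_B' = 90° − θ_B.
Hence θ_B' = 90° − 50.38° = 39.62°.

θ_B' ≈ 39.62°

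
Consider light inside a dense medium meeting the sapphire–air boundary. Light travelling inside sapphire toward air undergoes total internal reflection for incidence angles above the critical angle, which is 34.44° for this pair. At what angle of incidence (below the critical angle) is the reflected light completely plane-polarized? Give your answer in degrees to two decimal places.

θ_B ≈ 29.49°

n₂/n₁ = sin θ_c = sin 34.44° = 0.5655.
tan θ_B equals the same ratio, so θ_B = arctan(0.5655) = 29.49°.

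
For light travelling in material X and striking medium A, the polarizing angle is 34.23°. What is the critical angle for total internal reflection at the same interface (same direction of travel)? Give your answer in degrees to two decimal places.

From Brewster, n₂/n₁ = tan θ_B = tan 34.23° = 0.6804.
Then sin θ_c = n₂/n₁ = 0.6804, so θ_c = arcsin 0.6804 = 42.87°.

θ_c ≈ 42.87°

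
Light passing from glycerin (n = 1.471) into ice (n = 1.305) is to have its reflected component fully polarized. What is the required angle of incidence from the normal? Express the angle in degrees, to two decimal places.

Here n₂/n₁ = 1.305/1.471 = 0.8872, and Brewster's law gives tan θ_B = n₂/n₁. Taking the arctangent, θ_B = 41.58°.

θ_B ≈ 41.58°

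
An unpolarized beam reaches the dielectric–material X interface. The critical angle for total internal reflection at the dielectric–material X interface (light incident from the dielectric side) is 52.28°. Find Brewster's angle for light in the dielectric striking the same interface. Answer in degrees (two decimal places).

θ_B ≈ 38.34°

sin θ_c = n₂/n₁, so n₂/n₁ = sin 52.28° = 0.7910.
Brewster: tan θ_B = n₂/n₁ = 0.7910.
θ_B = arctan(0.7910) = 38.34°.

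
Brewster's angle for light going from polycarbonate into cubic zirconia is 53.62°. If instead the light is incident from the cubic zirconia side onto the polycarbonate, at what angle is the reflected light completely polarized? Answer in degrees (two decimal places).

θ_B' ≈ 36.38°

tan θ_B' = n₁/n₂ = 1/tan θ_B, so θ_B' = 90° − θ_B.
θ_B' = 90° − 53.62° = 36.38°.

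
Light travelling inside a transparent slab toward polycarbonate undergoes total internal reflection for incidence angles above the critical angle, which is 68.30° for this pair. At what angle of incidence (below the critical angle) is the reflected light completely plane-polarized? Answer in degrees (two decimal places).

sin θ_c = n₂/n₁, so n₂/n₁ = sin 68.30° = 0.9291.
Brewster: tan θ_B = n₂/n₁ = 0.9291.
θ_B = arctan(0.9291) = 42.90°.

θ_B ≈ 42.90°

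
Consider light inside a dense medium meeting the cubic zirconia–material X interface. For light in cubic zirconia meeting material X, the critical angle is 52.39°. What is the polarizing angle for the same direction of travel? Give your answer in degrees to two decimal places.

θ_B ≈ 38.39°

sin θ_c = n₂/n₁, so n₂/n₁ = sin 52.39° = 0.7922.
Brewster: tan θ_B = n₂/n₁ = 0.7922.
θ_B = arctan(0.7922) = 38.39°.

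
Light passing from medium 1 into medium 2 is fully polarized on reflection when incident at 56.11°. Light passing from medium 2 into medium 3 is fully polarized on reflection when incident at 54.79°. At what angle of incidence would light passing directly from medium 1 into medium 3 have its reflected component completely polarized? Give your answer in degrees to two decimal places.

θ_B ≈ 64.64°

tan θ_B(1→2) = n₂/n₁ = tan 56.11° = 1.4887.
tan θ_B(2→3) = n₃/n₂ = tan 54.79° = 1.4171.
So n₃/n₁ = (n₂/n₁)(n₃/n₂) = 1.4887 × 1.4171 = 2.1096.
θ_B(1→3) = arctan(2.1096) = 64.64°.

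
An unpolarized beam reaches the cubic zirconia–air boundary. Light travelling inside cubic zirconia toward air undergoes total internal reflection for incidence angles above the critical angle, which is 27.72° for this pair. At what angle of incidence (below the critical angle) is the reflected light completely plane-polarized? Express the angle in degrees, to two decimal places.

At the critical angle sin θ_c = n₂/n₁, giving n₂/n₁ = sin 27.72° = 0.4652.
Then tan θ_B = n₂/n₁ = 0.4652, so θ_B = arctan 0.4652 = 24.95°.

θ_B ≈ 24.95°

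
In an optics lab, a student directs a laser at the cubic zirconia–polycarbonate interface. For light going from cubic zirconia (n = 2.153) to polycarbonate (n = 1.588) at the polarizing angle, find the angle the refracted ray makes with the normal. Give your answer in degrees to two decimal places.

First find Brewster's angle: tan θ_B = 1.588/2.153 = 0.7376, giving θ_B = 36.41°.
At Brewster's angle the reflected and refracted rays are perpendicular, so θ_t = 90° − θ_B = 90° − 36.41° = 53.59°.

θ_t ≈ 53.59°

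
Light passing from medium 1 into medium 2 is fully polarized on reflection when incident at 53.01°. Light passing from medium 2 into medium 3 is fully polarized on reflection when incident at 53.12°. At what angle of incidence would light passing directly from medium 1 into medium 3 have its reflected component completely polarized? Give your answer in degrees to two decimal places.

θ_B ≈ 60.53°

n₂/n₁ = tan 53.01° = 1.3275 and n₃/n₂ = tan 53.12° = 1.3328.
So n₃/n₁ = (n₂/n₁)(n₃/n₂) = 1.3275 × 1.3328 = 1.7694.
θ_B(1→3) = arctan(1.7694) = 60.53°.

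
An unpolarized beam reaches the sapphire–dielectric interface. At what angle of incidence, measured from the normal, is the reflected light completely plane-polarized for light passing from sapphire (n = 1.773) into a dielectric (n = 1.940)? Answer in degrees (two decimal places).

θ_B ≈ 47.58°

The reflected p-component vanishes when tan θ_B = n₂/n₁.
Here n₂/n₁ = 1.940/1.773 = 1.0942, and Brewster's law gives tan θ_B = n₂/n₁. Taking the arctangent, θ_B = 47.58°.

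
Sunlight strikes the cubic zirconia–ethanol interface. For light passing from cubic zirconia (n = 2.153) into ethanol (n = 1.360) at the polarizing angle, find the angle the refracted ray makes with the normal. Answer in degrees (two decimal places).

θ_t ≈ 57.72°

tan θ_B = n₂/n₁ = 1.360/2.153 = 0.6317, so θ_B = 32.28°.
The refracted ray is perpendicular to the reflected ray, so θ_t = 90° − θ_B = 57.72°.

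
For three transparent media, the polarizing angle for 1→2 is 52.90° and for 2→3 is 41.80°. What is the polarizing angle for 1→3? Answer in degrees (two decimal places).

θ_B ≈ 49.77°

n₂/n₁ = tan 52.90° = 1.3222 and n₃/n₂ = tan 41.80° = 0.8941.
Multiplying, n₃/n₁ = 1.3222 × 0.8941 = 1.1822, and θ_B(1→3) = arctan 1.1822 = 49.77°.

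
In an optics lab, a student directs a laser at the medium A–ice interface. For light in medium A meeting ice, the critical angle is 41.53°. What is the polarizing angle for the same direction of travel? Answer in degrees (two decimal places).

θ_B ≈ 33.54°

At the critical angle sin θ_c = n₂/n₁, giving n₂/n₁ = sin 41.53° = 0.6630.
Then tan θ_B = n₂/n₁ = 0.6630, so θ_B = arctan 0.6630 = 33.54°.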